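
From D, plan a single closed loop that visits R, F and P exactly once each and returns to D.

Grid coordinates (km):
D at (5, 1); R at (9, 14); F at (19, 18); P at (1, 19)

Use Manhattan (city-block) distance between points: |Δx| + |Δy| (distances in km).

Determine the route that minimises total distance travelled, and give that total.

With 3 stops there are 3!/2 = 3 distinct round trips (a route and its reverse cost the same).
D → R → F → P → D: 17+14+19+22 = 72
D → R → P → F → D: 17+13+19+31 = 80
D → F → R → P → D: 31+14+13+22 = 80
The minimum is 72.
One optimal route: D → R → F → P → D (or its reverse).

Minimum total distance: 72 km.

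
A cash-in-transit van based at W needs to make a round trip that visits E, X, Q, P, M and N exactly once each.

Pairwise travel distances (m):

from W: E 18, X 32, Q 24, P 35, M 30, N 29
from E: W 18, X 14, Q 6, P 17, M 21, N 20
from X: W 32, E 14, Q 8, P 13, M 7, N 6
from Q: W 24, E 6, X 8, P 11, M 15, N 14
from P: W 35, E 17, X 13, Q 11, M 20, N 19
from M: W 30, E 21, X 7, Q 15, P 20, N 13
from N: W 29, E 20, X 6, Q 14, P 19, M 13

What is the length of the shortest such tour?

W - E - X - Q - P - M - N - W: 18+14+8+11+20+13+29 = 113
W - E - X - Q - P - N - M - W: 18+14+8+11+19+13+30 = 113
W - E - X - Q - M - P - N - W: 18+14+8+15+20+19+29 = 123
W - E - X - Q - M - N - P - W: 18+14+8+15+13+19+35 = 122
W - E - X - Q - N - P - M - W: 18+14+8+14+19+20+30 = 123
W - E - X - Q - N - M - P - W: 18+14+8+14+13+20+35 = 122
W - E - X - P - Q - M - N - W: 18+14+13+11+15+13+29 = 113
W - E - X - P - Q - N - M - W: 18+14+13+11+14+13+30 = 113
… (352 more)
W - E - Q - P - X - M - N - W: 18+6+11+13+7+13+29 = 97  ← best
The minimum is 97.
One optimal route: W → E → Q → P → X → M → N → W (or its reverse).

Shortest round trip = 97 m.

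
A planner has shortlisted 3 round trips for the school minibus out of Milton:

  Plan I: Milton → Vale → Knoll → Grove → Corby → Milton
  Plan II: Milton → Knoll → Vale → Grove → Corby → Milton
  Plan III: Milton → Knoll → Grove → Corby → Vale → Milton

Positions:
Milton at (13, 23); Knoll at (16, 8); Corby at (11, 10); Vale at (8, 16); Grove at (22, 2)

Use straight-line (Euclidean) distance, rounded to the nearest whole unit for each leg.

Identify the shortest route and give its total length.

Plan I: 9 + 11 + 8 + 14 + 13 = 55
Plan II: 15 + 11 + 20 + 14 + 13 = 73
Plan III: 15 + 8 + 14 + 7 + 9 = 53

Shortest is Plan III, total 53.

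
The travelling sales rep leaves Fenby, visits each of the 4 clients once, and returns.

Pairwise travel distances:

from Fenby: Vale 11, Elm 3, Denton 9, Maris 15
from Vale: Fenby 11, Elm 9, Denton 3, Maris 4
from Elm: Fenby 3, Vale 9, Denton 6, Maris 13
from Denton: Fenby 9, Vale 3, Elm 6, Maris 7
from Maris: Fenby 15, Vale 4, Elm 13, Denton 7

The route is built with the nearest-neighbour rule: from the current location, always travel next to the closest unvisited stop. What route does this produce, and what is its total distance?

31 along Fenby → Elm → Denton → Vale → Maris → Fenby.

From Fenby: distances to unvisited — Elm=3, Denton=9, Vale=11, Maris=15. Nearest is Elm (3).
From Elm: distances to unvisited — Denton=6, Vale=9, Maris=13. Nearest is Denton (6).
From Denton: distances to unvisited — Vale=3, Maris=7. Nearest is Vale (3).
From Vale: distances to unvisited — Maris=4. Nearest is Maris (4).
Return Maris→Fenby: 15.
Total = 3 + 6 + 3 + 4 + 15 = 31.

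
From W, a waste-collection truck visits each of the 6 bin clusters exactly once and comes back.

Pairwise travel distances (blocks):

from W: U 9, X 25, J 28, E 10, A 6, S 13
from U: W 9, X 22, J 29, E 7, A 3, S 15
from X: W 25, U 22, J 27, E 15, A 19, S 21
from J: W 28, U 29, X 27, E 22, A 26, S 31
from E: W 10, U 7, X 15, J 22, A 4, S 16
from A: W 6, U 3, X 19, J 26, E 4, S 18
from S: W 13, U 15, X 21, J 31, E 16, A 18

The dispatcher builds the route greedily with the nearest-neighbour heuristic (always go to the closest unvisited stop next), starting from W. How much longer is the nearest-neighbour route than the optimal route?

The nearest-neighbour route is 12 blocks longer than optimal.

W: A=6, U=9, E=10, S=13, X=25, J=28 ⇒ A
A: U=3, E=4, S=18, X=19, J=26 ⇒ U
U: E=7, S=15, X=22, J=29 ⇒ E
E: X=15, S=16, J=22 ⇒ X
X: S=21, J=27 ⇒ S
S: J=31 ⇒ J
NN route W → A → U → E → X → S → J → W costs 111.
Optimal: W → U → A → E → J → X → S → W costs 99 (by enumerating all 360 distinct tours).
Excess = 111 − 99 = 12.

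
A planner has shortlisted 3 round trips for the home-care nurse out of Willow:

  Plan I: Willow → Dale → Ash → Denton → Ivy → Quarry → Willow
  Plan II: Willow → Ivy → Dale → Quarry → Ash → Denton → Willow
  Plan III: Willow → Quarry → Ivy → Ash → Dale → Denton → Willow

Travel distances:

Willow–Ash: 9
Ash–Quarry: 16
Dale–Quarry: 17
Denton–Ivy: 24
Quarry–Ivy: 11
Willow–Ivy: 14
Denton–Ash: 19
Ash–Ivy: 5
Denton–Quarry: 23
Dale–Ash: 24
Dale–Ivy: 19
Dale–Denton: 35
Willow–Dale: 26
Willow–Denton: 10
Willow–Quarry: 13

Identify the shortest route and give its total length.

Shortest is Plan II, total 95.

Plan I: 26 + 24 + 19 + 24 + 11 + 13 = 117
Plan II: 14 + 19 + 17 + 16 + 19 + 10 = 95
Plan III: 13 + 11 + 5 + 24 + 35 + 10 = 98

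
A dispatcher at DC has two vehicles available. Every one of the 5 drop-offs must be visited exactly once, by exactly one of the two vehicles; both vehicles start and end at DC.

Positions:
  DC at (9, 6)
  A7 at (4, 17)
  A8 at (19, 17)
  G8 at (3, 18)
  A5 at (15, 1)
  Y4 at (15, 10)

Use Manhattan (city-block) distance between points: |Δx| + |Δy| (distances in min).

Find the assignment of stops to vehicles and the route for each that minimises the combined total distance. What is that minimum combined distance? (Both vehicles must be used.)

Try each way of splitting the stops between the two vehicles (each non-empty) and, for each split, find the best tour for each vehicle:
  {A7} + {A8, G8, A5, Y4}: 32 + 66 = 98
  {A8} + {A7, G8, A5, Y4}: 42 + 58 = 100
  {A7, A8} + {G8, A5, Y4}: 52 + 58 = 110
  {G8} + {A7, A8, A5, Y4}: 36 + 62 = 98
  {A7, G8} + {A8, A5, Y4}: 36 + 52 = 88
  {A8, G8} + {A7, A5, Y4}: 56 + 54 = 110
  … (15 splits in total)
  {A5} + {A7, A8, G8, Y4}: 22 + 56 = 78  ← best
Best: vehicle 1 DC → A5 → DC = 22; vehicle 2 DC → A7 → G8 → A8 → Y4 → DC = 56; combined 78.

78 min — the smallest possible combined total.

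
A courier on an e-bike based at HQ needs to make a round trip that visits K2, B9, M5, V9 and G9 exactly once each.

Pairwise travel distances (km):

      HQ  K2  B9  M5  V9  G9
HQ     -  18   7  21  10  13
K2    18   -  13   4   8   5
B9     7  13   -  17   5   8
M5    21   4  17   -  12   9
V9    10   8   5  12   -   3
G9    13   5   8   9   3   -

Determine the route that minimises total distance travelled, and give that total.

There are 60 distinct closed tours to check (reversals are equivalent).
HQ-K2-B9-M5-V9-G9-HQ: 18+13+17+12+3+13 = 76
HQ-K2-B9-M5-G9-V9-HQ: 18+13+17+9+3+10 = 70
HQ-K2-B9-V9-M5-G9-HQ: 18+13+5+12+9+13 = 70
HQ-K2-B9-V9-G9-M5-HQ: 18+13+5+3+9+21 = 69
HQ-K2-B9-G9-M5-V9-HQ: 18+13+8+9+12+10 = 70
HQ-K2-B9-G9-V9-M5-HQ: 18+13+8+3+12+21 = 75
HQ-K2-M5-B9-V9-G9-HQ: 18+4+17+5+3+13 = 60
HQ-K2-M5-B9-G9-V9-HQ: 18+4+17+8+3+10 = 60
HQ-K2-M5-V9-B9-G9-HQ: 18+4+12+5+8+13 = 60
HQ-K2-M5-V9-G9-B9-HQ: 18+4+12+3+8+7 = 52
HQ-K2-M5-G9-B9-V9-HQ: 18+4+9+8+5+10 = 54
HQ-K2-M5-G9-V9-B9-HQ: 18+4+9+3+5+7 = 46
HQ-K2-V9-B9-M5-G9-HQ: 18+8+5+17+9+13 = 70
HQ-K2-V9-B9-G9-M5-HQ: 18+8+5+8+9+21 = 69
… (46 more)
HQ-B9-V9-G9-K2-M5-HQ: 7+5+3+5+4+21 = 45  ← best
The minimum is 45.
One optimal route: HQ → B9 → V9 → G9 → K2 → M5 → HQ (or its reverse).

Minimum total distance: 45 km.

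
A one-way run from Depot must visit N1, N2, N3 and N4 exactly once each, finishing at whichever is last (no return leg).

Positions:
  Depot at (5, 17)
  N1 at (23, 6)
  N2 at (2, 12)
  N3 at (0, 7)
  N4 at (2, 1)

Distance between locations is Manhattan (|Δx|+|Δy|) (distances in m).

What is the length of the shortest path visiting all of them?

Shortest open route: 49 m.

There are 4! = 24 possible orderings.
Depot→N1→N2→N3→N4: 29+27+7+8 = 71
Depot→N1→N2→N4→N3: 29+27+11+8 = 75
Depot→N1→N3→N2→N4: 29+24+7+11 = 71
Depot→N1→N3→N4→N2: 29+24+8+11 = 72
Depot→N1→N4→N2→N3: 29+26+11+7 = 73
Depot→N1→N4→N3→N2: 29+26+8+7 = 70
Depot→N2→N1→N3→N4: 8+27+24+8 = 67
Depot→N2→N1→N4→N3: 8+27+26+8 = 69
Depot→N2→N3→N1→N4: 8+7+24+26 = 65
Depot→N2→N3→N4→N1: 8+7+8+26 = 49
Depot→N2→N4→N1→N3: 8+11+26+24 = 69
Depot→N2→N4→N3→N1: 8+11+8+24 = 51
Depot→N3→N1→N2→N4: 15+24+27+11 = 77
Depot→N3→N1→N4→N2: 15+24+26+11 = 76
… (10 more)
The minimum is 49.
One shortest path: Depot → N2 → N3 → N4 → N1.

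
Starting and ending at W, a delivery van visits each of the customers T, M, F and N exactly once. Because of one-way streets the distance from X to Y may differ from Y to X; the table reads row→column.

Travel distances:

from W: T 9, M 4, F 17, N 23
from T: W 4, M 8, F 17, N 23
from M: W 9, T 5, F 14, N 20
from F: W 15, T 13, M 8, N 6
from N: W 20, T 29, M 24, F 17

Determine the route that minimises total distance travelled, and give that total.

W→T→M→F→N→W: 9+8+14+6+20 = 57
W→T→M→N→F→W: 9+8+20+17+15 = 69
W→T→F→M→N→W: 9+17+8+20+20 = 74
W→T→F→N→M→W: 9+17+6+24+9 = 65
W→T→N→M→F→W: 9+23+24+14+15 = 85
W→T→N→F→M→W: 9+23+17+8+9 = 66
W→M→T→F→N→W: 4+5+17+6+20 = 52
W→M→T→N→F→W: 4+5+23+17+15 = 64
W→M→F→T→N→W: 4+14+13+23+20 = 74
W→M→F→N→T→W: 4+14+6+29+4 = 57
W→M→N→T→F→W: 4+20+29+17+15 = 85
W→M→N→F→T→W: 4+20+17+13+4 = 58
W→F→T→M→N→W: 17+13+8+20+20 = 78
W→F→T→N→M→W: 17+13+23+24+9 = 86
… (10 more)
The minimum is 52.
One optimal route: W → M → T → F → N → W.

Minimum total distance: 52.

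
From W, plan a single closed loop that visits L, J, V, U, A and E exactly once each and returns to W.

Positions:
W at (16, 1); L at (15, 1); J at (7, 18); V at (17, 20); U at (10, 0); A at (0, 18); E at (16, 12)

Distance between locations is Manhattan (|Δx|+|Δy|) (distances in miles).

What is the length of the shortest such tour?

With 6 stops there are 6!/2 = 360 distinct round trips (a route and its reverse cost the same).
W → L → J → V → U → A → E → W: 1+25+12+27+28+22+11 = 126
W → L → J → V → U → E → A → W: 1+25+12+27+18+22+33 = 138
W → L → J → V → A → U → E → W: 1+25+12+19+28+18+11 = 114
W → L → J → V → A → E → U → W: 1+25+12+19+22+18+7 = 104
W → L → J → V → E → U → A → W: 1+25+12+9+18+28+33 = 126
W → L → J → V → E → A → U → W: 1+25+12+9+22+28+7 = 104
W → L → J → U → V → A → E → W: 1+25+21+27+19+22+11 = 126
W → L → J → U → V → E → A → W: 1+25+21+27+9+22+33 = 138
… (352 more)
W → L → U → J → A → V → E → W: 1+6+21+7+19+9+11 = 74  ← best
The minimum is 74.
One optimal route: W → L → U → J → A → V → E → W (or its reverse).

74 miles — the shortest possible round trip.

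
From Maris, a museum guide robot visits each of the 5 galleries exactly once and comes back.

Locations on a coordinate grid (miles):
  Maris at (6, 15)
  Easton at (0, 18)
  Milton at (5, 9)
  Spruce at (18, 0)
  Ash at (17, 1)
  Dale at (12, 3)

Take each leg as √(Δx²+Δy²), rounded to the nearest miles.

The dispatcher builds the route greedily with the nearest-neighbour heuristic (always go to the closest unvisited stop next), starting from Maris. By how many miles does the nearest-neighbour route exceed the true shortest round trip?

Maris: Milton=6, Easton=7, Dale=13, Ash=18, Spruce=19 ⇒ Milton
Milton: Dale=9, Easton=10, Ash=14, Spruce=16 ⇒ Dale
Dale: Ash=5, Spruce=7, Easton=19 ⇒ Ash
Ash: Spruce=1, Easton=24 ⇒ Spruce
Spruce: Easton=25 ⇒ Easton
NN route Maris → Milton → Dale → Ash → Spruce → Easton → Maris costs 53.
Optimal: Maris → Easton → Milton → Dale → Ash → Spruce → Maris costs 51 (by enumerating all 60 distinct tours).
Excess = 53 − 51 = 2.

Excess over optimum: 2 miles.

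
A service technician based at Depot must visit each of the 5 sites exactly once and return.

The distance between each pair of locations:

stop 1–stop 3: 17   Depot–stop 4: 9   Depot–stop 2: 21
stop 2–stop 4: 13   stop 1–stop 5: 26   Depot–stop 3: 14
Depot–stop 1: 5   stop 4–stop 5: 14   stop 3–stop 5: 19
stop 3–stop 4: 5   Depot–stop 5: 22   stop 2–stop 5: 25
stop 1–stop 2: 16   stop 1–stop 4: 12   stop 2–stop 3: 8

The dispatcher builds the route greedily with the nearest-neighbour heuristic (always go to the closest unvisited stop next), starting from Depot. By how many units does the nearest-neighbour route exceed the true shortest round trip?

The nearest-neighbour route is 7 longer than optimal.

From Depot: stop 1=5, stop 4=9, stop 3=14, stop 2=21, stop 5=22 → choose stop 1 (5).
From stop 1: stop 4=12, stop 2=16, stop 3=17, stop 5=26 → choose stop 4 (12).
From stop 4: stop 3=5, stop 2=13, stop 5=14 → choose stop 3 (5).
From stop 3: stop 2=8, stop 5=19 → choose stop 2 (8).
From stop 2: stop 5=25 → choose stop 5 (25).
NN route Depot → stop 1 → stop 4 → stop 3 → stop 2 → stop 5 → Depot costs 77.
Optimal: Depot → stop 1 → stop 2 → stop 3 → stop 4 → stop 5 → Depot costs 70 (by enumerating all 60 distinct tours).
Excess = 77 − 70 = 7.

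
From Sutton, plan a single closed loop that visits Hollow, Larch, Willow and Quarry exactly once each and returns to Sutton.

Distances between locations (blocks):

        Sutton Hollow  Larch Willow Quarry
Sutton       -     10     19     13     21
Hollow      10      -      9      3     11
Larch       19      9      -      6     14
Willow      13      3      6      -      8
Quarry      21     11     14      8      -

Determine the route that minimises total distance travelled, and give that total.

Minimum total distance: 54 blocks.

There are 12 distinct closed tours to check (reversals are equivalent).
Sutton-Hollow-Larch-Willow-Quarry-Sutton: 10+9+6+8+21 = 54
Sutton-Hollow-Larch-Quarry-Willow-Sutton: 10+9+14+8+13 = 54
Sutton-Hollow-Willow-Larch-Quarry-Sutton: 10+3+6+14+21 = 54
Sutton-Hollow-Willow-Quarry-Larch-Sutton: 10+3+8+14+19 = 54
Sutton-Hollow-Quarry-Larch-Willow-Sutton: 10+11+14+6+13 = 54
Sutton-Hollow-Quarry-Willow-Larch-Sutton: 10+11+8+6+19 = 54
Sutton-Larch-Hollow-Willow-Quarry-Sutton: 19+9+3+8+21 = 60
Sutton-Larch-Hollow-Quarry-Willow-Sutton: 19+9+11+8+13 = 60
Sutton-Larch-Willow-Hollow-Quarry-Sutton: 19+6+3+11+21 = 60
Sutton-Larch-Quarry-Hollow-Willow-Sutton: 19+14+11+3+13 = 60
Sutton-Willow-Hollow-Larch-Quarry-Sutton: 13+3+9+14+21 = 60
Sutton-Willow-Larch-Hollow-Quarry-Sutton: 13+6+9+11+21 = 60
The minimum is 54.
One optimal route: Sutton → Hollow → Larch → Willow → Quarry → Sutton (or its reverse).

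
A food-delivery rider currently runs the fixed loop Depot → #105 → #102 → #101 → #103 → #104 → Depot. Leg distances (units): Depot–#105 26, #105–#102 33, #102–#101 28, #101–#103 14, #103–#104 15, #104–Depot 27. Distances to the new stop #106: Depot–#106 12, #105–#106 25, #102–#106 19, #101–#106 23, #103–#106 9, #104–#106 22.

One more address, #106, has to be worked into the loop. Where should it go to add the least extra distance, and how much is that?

Minimum extra distance: 7, inserting #106 between #104 and Depot.

Insertion cost between consecutive stops i–j is d(i,#106) + d(#106,j) − d(i,j):
  between Depot and #105: 12 + 25 − 26 = 11
  between #105 and #102: 25 + 19 − 33 = 11
  between #102 and #101: 19 + 23 − 28 = 14
  between #101 and #103: 23 + 9 − 14 = 18
  between #103 and #104: 9 + 22 − 15 = 16
  between #104 and Depot: 22 + 12 − 27 = 7
Cheapest insertion is between #104 and Depot, adding 7.
New total = 143 + 7 = 150.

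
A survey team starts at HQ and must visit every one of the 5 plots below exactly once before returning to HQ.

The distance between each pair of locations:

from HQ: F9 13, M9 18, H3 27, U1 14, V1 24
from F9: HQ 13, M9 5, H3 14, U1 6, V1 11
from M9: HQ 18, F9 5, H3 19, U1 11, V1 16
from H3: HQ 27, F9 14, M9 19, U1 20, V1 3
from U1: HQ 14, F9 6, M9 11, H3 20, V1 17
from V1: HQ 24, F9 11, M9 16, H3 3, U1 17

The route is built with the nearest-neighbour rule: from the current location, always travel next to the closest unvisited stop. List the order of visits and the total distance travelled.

Total distance 76 via the nearest-neighbour route HQ → F9 → M9 → U1 → V1 → H3 → HQ.

From HQ: distances to unvisited — F9=13, U1=14, M9=18, V1=24, H3=27. Nearest is F9 (13).
From F9: distances to unvisited — M9=5, U1=6, V1=11, H3=14. Nearest is M9 (5).
From M9: distances to unvisited — U1=11, V1=16, H3=19. Nearest is U1 (11).
From U1: distances to unvisited — V1=17, H3=20. Nearest is V1 (17).
From V1: distances to unvisited — H3=3. Nearest is H3 (3).
Return H3→HQ: 27.
Total = 13 + 5 + 11 + 17 + 3 + 27 = 76.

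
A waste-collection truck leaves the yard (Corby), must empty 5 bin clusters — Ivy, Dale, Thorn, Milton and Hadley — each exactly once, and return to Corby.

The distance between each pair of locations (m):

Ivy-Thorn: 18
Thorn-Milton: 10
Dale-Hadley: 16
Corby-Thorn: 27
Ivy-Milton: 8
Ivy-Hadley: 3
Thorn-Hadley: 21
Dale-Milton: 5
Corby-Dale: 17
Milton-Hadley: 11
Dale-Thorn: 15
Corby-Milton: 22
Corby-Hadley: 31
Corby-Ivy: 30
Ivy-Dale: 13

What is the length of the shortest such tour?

81 m — the shortest possible round trip.

There are 60 distinct closed tours to check (reversals are equivalent).
Corby-Ivy-Dale-Thorn-Milton-Hadley-Corby: 30+13+15+10+11+31 = 110
Corby-Ivy-Dale-Thorn-Hadley-Milton-Corby: 30+13+15+21+11+22 = 112
Corby-Ivy-Dale-Milton-Thorn-Hadley-Corby: 30+13+5+10+21+31 = 110
Corby-Ivy-Dale-Milton-Hadley-Thorn-Corby: 30+13+5+11+21+27 = 107
Corby-Ivy-Dale-Hadley-Thorn-Milton-Corby: 30+13+16+21+10+22 = 112
Corby-Ivy-Dale-Hadley-Milton-Thorn-Corby: 30+13+16+11+10+27 = 107
Corby-Ivy-Thorn-Dale-Milton-Hadley-Corby: 30+18+15+5+11+31 = 110
Corby-Ivy-Thorn-Dale-Hadley-Milton-Corby: 30+18+15+16+11+22 = 112
Corby-Ivy-Thorn-Milton-Dale-Hadley-Corby: 30+18+10+5+16+31 = 110
Corby-Ivy-Thorn-Milton-Hadley-Dale-Corby: 30+18+10+11+16+17 = 102
Corby-Ivy-Thorn-Hadley-Dale-Milton-Corby: 30+18+21+16+5+22 = 112
Corby-Ivy-Thorn-Hadley-Milton-Dale-Corby: 30+18+21+11+5+17 = 102
Corby-Ivy-Milton-Dale-Thorn-Hadley-Corby: 30+8+5+15+21+31 = 110
Corby-Ivy-Milton-Dale-Hadley-Thorn-Corby: 30+8+5+16+21+27 = 107
… (46 more)
Corby-Dale-Ivy-Hadley-Milton-Thorn-Corby: 17+13+3+11+10+27 = 81  ← best
The minimum is 81.
One optimal route: Corby → Dale → Ivy → Hadley → Milton → Thorn → Corby (or its reverse).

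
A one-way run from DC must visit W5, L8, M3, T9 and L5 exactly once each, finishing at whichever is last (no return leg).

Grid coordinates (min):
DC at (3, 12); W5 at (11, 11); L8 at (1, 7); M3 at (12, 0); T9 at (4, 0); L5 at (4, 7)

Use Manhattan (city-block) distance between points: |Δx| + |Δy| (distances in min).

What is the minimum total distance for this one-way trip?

Shortest open route: 37 min.

There are 5! = 120 possible orderings.
DC→W5→L8→M3→T9→L5: 9+14+18+8+7 = 56
DC→W5→L8→M3→L5→T9: 9+14+18+15+7 = 63
DC→W5→L8→T9→M3→L5: 9+14+10+8+15 = 56
DC→W5→L8→T9→L5→M3: 9+14+10+7+15 = 55
DC→W5→L8→L5→M3→T9: 9+14+3+15+8 = 49
DC→W5→L8→L5→T9→M3: 9+14+3+7+8 = 41
DC→W5→M3→L8→T9→L5: 9+12+18+10+7 = 56
DC→W5→M3→L8→L5→T9: 9+12+18+3+7 = 49
DC→W5→M3→T9→L8→L5: 9+12+8+10+3 = 42
DC→W5→M3→T9→L5→L8: 9+12+8+7+3 = 39
DC→W5→M3→L5→L8→T9: 9+12+15+3+10 = 49
DC→W5→M3→L5→T9→L8: 9+12+15+7+10 = 53
DC→W5→T9→L8→M3→L5: 9+18+10+18+15 = 70
DC→W5→T9→L8→L5→M3: 9+18+10+3+15 = 55
… (106 more)
DC→L8→L5→T9→M3→W5: 7+3+7+8+12 = 37  ← best
The minimum is 37.
One shortest path: DC → L8 → L5 → T9 → M3 → W5.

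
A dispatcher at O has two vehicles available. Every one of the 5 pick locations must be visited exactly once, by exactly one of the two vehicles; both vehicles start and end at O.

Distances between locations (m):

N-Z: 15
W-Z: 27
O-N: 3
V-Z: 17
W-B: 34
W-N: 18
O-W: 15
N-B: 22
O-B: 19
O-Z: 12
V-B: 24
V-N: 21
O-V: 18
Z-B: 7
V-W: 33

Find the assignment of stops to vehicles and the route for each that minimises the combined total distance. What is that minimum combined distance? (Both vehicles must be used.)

97 m — the smallest possible combined total.

There are 2^4 − 1 = 15 ways to divide the 5 stops into two non-empty groups. For each, the best each vehicle can do is its own shortest tour through its group:
  {V} + {W, N, Z, B}: 36 + 74 = 110
  {W} + {V, N, Z, B}: 30 + 67 = 97
  {V, W} + {N, Z, B}: 66 + 44 = 110
  {N} + {V, W, Z, B}: 6 + 91 = 97
  {V, N} + {W, Z, B}: 42 + 68 = 110
  {W, N} + {V, Z, B}: 36 + 61 = 97
  … (15 splits in total)
Best: vehicle 1 O → W → O = 30; vehicle 2 O → V → Z → B → N → O = 67; combined 97.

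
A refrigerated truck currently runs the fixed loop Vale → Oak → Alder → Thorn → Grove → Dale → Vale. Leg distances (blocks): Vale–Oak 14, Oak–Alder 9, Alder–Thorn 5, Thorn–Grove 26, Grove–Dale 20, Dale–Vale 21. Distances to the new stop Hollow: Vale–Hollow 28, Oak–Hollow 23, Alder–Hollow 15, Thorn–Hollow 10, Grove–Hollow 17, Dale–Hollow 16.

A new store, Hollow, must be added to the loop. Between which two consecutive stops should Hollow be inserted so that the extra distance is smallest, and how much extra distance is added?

Adding 1 blocks by placing Hollow on the Thorn–Grove leg.

Insertion cost between consecutive stops i–j is d(i,Hollow) + d(Hollow,j) − d(i,j):
  between Vale and Oak: 28 + 23 − 14 = 37
  between Oak and Alder: 23 + 15 − 9 = 29
  between Alder and Thorn: 15 + 10 − 5 = 20
  between Thorn and Grove: 10 + 17 − 26 = 1
  between Grove and Dale: 17 + 16 − 20 = 13
  between Dale and Vale: 16 + 28 − 21 = 23
Cheapest insertion is between Thorn and Grove, adding 1.
New total = 95 + 1 = 96.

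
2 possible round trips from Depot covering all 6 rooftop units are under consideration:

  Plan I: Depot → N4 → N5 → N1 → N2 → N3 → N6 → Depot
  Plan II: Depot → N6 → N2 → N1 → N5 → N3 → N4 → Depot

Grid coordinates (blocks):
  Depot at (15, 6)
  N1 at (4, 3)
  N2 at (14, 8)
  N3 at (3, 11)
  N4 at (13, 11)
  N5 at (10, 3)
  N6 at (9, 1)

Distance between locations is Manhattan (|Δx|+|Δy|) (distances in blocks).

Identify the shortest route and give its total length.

Plan I: 7 + 11 + 6 + 15 + 14 + 16 + 11 = 80
Plan II: 11 + 12 + 15 + 6 + 15 + 10 + 7 = 76

Shortest is Plan II, total 76 blocks.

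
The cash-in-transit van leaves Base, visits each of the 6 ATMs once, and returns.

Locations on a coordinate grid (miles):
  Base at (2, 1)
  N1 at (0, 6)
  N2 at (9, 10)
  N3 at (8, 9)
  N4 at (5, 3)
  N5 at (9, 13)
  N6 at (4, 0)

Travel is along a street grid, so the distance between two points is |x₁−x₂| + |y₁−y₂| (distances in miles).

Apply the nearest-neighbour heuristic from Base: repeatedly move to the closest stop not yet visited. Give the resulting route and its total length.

50 miles along Base → N6 → N4 → N1 → N3 → N2 → N5 → Base.

Base → [N6:3 / N4:5 / N1:7 / N3:14 / N2:16 / N5:19] → N6 (3)
N6 → [N4:4 / N1:10 / N3:13 / N2:15 / N5:18] → N4 (4)
N4 → [N1:8 / N3:9 / N2:11 / N5:14] → N1 (8)
N1 → [N3:11 / N2:13 / N5:16] → N3 (11)
N3 → [N2:2 / N5:5] → N2 (2)
N2 → [N5:3] → N5 (3)
Return N5→Base: 19.
Total = 3 + 4 + 8 + 11 + 2 + 3 + 19 = 50.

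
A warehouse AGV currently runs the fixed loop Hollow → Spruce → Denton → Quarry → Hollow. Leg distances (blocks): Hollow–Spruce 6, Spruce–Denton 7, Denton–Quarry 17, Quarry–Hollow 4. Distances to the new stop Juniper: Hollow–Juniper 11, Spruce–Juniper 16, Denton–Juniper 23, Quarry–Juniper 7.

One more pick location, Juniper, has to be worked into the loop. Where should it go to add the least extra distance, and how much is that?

Minimum extra distance: 13 blocks, inserting Juniper between Denton and Quarry.

Insertion cost between consecutive stops i–j is d(i,Juniper) + d(Juniper,j) − d(i,j):
  between Hollow and Spruce: 11 + 16 − 6 = 21
  between Spruce and Denton: 16 + 23 − 7 = 32
  between Denton and Quarry: 23 + 7 − 17 = 13
  between Quarry and Hollow: 7 + 11 − 4 = 14
Cheapest insertion is between Denton and Quarry, adding 13.
New total = 34 + 13 = 47.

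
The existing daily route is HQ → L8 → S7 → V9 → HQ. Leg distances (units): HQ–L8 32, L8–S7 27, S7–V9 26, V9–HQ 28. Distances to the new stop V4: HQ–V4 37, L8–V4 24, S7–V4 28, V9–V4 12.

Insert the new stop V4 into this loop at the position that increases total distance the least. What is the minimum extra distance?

Insertion cost between consecutive stops i–j is d(i,V4) + d(V4,j) − d(i,j):
  between HQ and L8: 37 + 24 − 32 = 29
  between L8 and S7: 24 + 28 − 27 = 25
  between S7 and V9: 28 + 12 − 26 = 14
  between V9 and HQ: 12 + 37 − 28 = 21
Cheapest insertion is between S7 and V9, adding 14.
New total = 113 + 14 = 127.

Adding 14 by placing V4 on the S7–V9 leg.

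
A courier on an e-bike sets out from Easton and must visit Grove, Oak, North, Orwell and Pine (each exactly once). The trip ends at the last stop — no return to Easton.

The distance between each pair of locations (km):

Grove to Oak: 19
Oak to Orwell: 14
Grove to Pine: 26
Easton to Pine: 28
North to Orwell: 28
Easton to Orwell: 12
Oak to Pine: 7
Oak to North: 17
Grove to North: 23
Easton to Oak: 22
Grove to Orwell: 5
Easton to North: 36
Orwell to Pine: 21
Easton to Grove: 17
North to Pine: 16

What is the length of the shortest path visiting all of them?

There are 5! = 120 possible orderings.
Easton → Grove → Oak → North → Orwell → Pine: 17+19+17+28+21 = 102
Easton → Grove → Oak → North → Pine → Orwell: 17+19+17+16+21 = 90
Easton → Grove → Oak → Orwell → North → Pine: 17+19+14+28+16 = 94
Easton → Grove → Oak → Orwell → Pine → North: 17+19+14+21+16 = 87
Easton → Grove → Oak → Pine → North → Orwell: 17+19+7+16+28 = 87
Easton → Grove → Oak → Pine → Orwell → North: 17+19+7+21+28 = 92
Easton → Grove → North → Oak → Orwell → Pine: 17+23+17+14+21 = 92
Easton → Grove → North → Oak → Pine → Orwell: 17+23+17+7+21 = 85
Easton → Grove → North → Orwell → Oak → Pine: 17+23+28+14+7 = 89
Easton → Grove → North → Orwell → Pine → Oak: 17+23+28+21+7 = 96
Easton → Grove → North → Pine → Oak → Orwell: 17+23+16+7+14 = 77
Easton → Grove → North → Pine → Orwell → Oak: 17+23+16+21+14 = 91
Easton → Grove → Orwell → Oak → North → Pine: 17+5+14+17+16 = 69
Easton → Grove → Orwell → Oak → Pine → North: 17+5+14+7+16 = 59
… (106 more)
The minimum is 59.
One shortest path: Easton → Grove → Orwell → Oak → Pine → North.

Minimum one-way distance = 59 km.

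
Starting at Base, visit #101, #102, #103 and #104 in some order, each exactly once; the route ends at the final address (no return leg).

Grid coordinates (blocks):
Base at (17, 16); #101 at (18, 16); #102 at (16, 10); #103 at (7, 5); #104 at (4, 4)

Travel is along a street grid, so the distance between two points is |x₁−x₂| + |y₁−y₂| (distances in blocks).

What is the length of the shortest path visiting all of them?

There are 4! = 24 possible orderings.
Base - #101 - #102 - #103 - #104: 1+8+14+4 = 27
Base - #101 - #102 - #104 - #103: 1+8+18+4 = 31
Base - #101 - #103 - #102 - #104: 1+22+14+18 = 55
Base - #101 - #103 - #104 - #102: 1+22+4+18 = 45
Base - #101 - #104 - #102 - #103: 1+26+18+14 = 59
Base - #101 - #104 - #103 - #102: 1+26+4+14 = 45
Base - #102 - #101 - #103 - #104: 7+8+22+4 = 41
Base - #102 - #101 - #104 - #103: 7+8+26+4 = 45
Base - #102 - #103 - #101 - #104: 7+14+22+26 = 69
Base - #102 - #103 - #104 - #101: 7+14+4+26 = 51
Base - #102 - #104 - #101 - #103: 7+18+26+22 = 73
Base - #102 - #104 - #103 - #101: 7+18+4+22 = 51
Base - #103 - #101 - #102 - #104: 21+22+8+18 = 69
Base - #103 - #101 - #104 - #102: 21+22+26+18 = 87
… (10 more)
The minimum is 27.
One shortest path: Base → #101 → #102 → #103 → #104.

Minimum one-way distance = 27 blocks.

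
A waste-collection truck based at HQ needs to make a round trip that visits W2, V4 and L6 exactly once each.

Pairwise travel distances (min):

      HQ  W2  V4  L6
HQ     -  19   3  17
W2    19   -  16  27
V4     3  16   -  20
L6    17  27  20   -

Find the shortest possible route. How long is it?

63 min — the shortest possible round trip.

With 3 stops there are 3!/2 = 3 distinct round trips (a route and its reverse cost the same).
HQ→W2→V4→L6→HQ: 19+16+20+17 = 72
HQ→W2→L6→V4→HQ: 19+27+20+3 = 69
HQ→V4→W2→L6→HQ: 3+16+27+17 = 63
The minimum is 63.
One optimal route: HQ → V4 → W2 → L6 → HQ (or its reverse).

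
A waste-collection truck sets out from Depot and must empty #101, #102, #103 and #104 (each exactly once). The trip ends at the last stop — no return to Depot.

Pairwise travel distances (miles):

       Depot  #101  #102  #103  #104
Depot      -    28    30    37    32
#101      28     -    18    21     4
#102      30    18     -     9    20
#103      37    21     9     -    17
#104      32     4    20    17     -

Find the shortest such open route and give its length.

There are 4! = 24 possible orderings.
Depot→#101→#102→#103→#104: 28+18+9+17 = 72
Depot→#101→#102→#104→#103: 28+18+20+17 = 83
Depot→#101→#103→#102→#104: 28+21+9+20 = 78
Depot→#101→#103→#104→#102: 28+21+17+20 = 86
Depot→#101→#104→#102→#103: 28+4+20+9 = 61
Depot→#101→#104→#103→#102: 28+4+17+9 = 58
Depot→#102→#101→#103→#104: 30+18+21+17 = 86
Depot→#102→#101→#104→#103: 30+18+4+17 = 69
Depot→#102→#103→#101→#104: 30+9+21+4 = 64
Depot→#102→#103→#104→#101: 30+9+17+4 = 60
Depot→#102→#104→#101→#103: 30+20+4+21 = 75
Depot→#102→#104→#103→#101: 30+20+17+21 = 88
Depot→#103→#101→#102→#104: 37+21+18+20 = 96
Depot→#103→#101→#104→#102: 37+21+4+20 = 82
… (10 more)
The minimum is 58.
One shortest path: Depot → #101 → #104 → #103 → #102.

Shortest open route: 58 miles.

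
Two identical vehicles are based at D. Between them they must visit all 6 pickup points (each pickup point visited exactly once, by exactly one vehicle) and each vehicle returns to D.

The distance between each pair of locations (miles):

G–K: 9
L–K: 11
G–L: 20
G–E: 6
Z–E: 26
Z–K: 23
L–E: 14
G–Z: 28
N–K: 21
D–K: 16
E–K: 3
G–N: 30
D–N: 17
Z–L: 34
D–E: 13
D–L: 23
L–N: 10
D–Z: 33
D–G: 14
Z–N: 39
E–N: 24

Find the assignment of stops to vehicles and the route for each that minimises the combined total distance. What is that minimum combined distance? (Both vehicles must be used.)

Check every non-empty split of the stops between the two vehicles; for each half take its own optimal tour:
  {G} + {Z, L, E, N, K}: 28 + 100 = 128
  {Z} + {G, L, E, N, K}: 66 + 61 = 127
  {G, Z} + {L, E, N, K}: 75 + 54 = 129
  {L} + {G, Z, E, N, K}: 46 + 102 = 148
  {G, L} + {Z, E, N, K}: 57 + 95 = 152
  {Z, L} + {G, E, N, K}: 90 + 61 = 151
  … (31 splits in total)
Best: vehicle 1 D → Z → D = 66; vehicle 2 D → G → E → K → L → N → D = 61; combined 127.

Minimum combined distance: 127 miles.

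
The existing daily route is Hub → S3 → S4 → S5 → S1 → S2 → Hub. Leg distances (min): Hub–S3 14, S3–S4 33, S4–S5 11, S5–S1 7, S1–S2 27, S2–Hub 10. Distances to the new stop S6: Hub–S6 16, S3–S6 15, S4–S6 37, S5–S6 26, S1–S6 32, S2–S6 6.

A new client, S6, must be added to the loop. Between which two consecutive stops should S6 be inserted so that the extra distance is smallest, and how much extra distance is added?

Insertion cost between consecutive stops i–j is d(i,S6) + d(S6,j) − d(i,j):
  between Hub and S3: 16 + 15 − 14 = 17
  between S3 and S4: 15 + 37 − 33 = 19
  between S4 and S5: 37 + 26 − 11 = 52
  between S5 and S1: 26 + 32 − 7 = 51
  between S1 and S2: 32 + 6 − 27 = 11
  between S2 and Hub: 6 + 16 − 10 = 12
Cheapest insertion is between S1 and S2, adding 11.
New total = 102 + 11 = 113.

Minimum extra distance: 11 min, inserting S6 between S1 and S2.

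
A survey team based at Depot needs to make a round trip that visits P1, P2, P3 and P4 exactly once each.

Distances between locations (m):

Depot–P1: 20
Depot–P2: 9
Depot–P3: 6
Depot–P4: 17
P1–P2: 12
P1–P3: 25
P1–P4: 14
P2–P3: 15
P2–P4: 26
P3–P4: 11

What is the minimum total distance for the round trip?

Shortest round trip = 52 m.

With 4 stops there are 4!/2 = 12 distinct round trips (a route and its reverse cost the same).
Depot→P1→P2→P3→P4→Depot: 20+12+15+11+17 = 75
Depot→P1→P2→P4→P3→Depot: 20+12+26+11+6 = 75
Depot→P1→P3→P2→P4→Depot: 20+25+15+26+17 = 103
Depot→P1→P3→P4→P2→Depot: 20+25+11+26+9 = 91
Depot→P1→P4→P2→P3→Depot: 20+14+26+15+6 = 81
Depot→P1→P4→P3→P2→Depot: 20+14+11+15+9 = 69
Depot→P2→P1→P3→P4→Depot: 9+12+25+11+17 = 74
Depot→P2→P1→P4→P3→Depot: 9+12+14+11+6 = 52
Depot→P2→P3→P1→P4→Depot: 9+15+25+14+17 = 80
Depot→P2→P4→P1→P3→Depot: 9+26+14+25+6 = 80
Depot→P3→P1→P2→P4→Depot: 6+25+12+26+17 = 86
Depot→P3→P2→P1→P4→Depot: 6+15+12+14+17 = 64
The minimum is 52.
One optimal route: Depot → P2 → P1 → P4 → P3 → Depot (or its reverse).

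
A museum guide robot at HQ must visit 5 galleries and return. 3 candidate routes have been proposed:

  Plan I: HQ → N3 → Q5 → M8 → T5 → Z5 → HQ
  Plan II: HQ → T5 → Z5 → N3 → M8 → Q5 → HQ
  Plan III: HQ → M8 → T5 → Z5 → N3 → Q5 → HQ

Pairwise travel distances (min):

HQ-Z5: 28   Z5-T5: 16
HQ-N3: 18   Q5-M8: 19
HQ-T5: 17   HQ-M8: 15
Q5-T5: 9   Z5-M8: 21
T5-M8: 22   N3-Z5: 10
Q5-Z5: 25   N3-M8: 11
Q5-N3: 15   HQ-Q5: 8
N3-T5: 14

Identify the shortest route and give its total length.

81 min — Plan II is the shortest.

Plan I: 18 + 15 + 19 + 22 + 16 + 28 = 118
Plan II: 17 + 16 + 10 + 11 + 19 + 8 = 81
Plan III: 15 + 22 + 16 + 10 + 15 + 8 = 86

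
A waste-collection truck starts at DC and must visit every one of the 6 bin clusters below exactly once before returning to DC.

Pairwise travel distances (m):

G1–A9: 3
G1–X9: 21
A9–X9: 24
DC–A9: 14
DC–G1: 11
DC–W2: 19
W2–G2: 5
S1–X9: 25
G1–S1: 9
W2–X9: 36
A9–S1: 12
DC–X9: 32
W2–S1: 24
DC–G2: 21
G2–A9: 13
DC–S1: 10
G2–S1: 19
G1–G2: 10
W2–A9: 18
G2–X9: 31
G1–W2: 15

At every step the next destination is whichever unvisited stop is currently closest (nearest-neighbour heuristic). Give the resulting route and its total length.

At DC the remaining stops are S1 10, G1 11, A9 14, W2 19, G2 21, X9 32; go to S1.
At S1 the remaining stops are G1 9, A9 12, G2 19, W2 24, X9 25; go to G1.
At G1 the remaining stops are A9 3, G2 10, W2 15, X9 21; go to A9.
At A9 the remaining stops are G2 13, W2 18, X9 24; go to G2.
At G2 the remaining stops are W2 5, X9 31; go to W2.
At W2 the remaining stops are X9 36; go to X9.
Return X9→DC: 32.
Total = 10 + 9 + 3 + 13 + 5 + 36 + 32 = 108.

108 m along DC → S1 → G1 → A9 → G2 → W2 → X9 → DC.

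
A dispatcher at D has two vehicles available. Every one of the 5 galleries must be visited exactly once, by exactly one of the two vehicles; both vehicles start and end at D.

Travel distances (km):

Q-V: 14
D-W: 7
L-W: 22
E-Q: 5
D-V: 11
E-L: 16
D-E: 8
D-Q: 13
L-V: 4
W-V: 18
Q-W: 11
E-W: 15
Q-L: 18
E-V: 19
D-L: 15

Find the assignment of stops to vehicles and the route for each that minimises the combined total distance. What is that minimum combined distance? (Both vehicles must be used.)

Check every non-empty split of the stops between the two vehicles; for each half take its own optimal tour:
  {E} + {Q, L, W, V}: 16 + 51 = 67
  {Q} + {E, L, W, V}: 26 + 53 = 79
  {E, Q} + {L, W, V}: 26 + 44 = 70
  {L} + {E, Q, W, V}: 30 + 52 = 82
  {E, L} + {Q, W, V}: 39 + 43 = 82
  {Q, L} + {E, W, V}: 46 + 52 = 98
  … (15 splits in total)
  {W} + {E, Q, L, V}: 14 + 46 = 60  ← best
Best: vehicle 1 D → W → D = 14; vehicle 2 D → E → Q → L → V → D = 46; combined 60.

60 km — the smallest possible combined total.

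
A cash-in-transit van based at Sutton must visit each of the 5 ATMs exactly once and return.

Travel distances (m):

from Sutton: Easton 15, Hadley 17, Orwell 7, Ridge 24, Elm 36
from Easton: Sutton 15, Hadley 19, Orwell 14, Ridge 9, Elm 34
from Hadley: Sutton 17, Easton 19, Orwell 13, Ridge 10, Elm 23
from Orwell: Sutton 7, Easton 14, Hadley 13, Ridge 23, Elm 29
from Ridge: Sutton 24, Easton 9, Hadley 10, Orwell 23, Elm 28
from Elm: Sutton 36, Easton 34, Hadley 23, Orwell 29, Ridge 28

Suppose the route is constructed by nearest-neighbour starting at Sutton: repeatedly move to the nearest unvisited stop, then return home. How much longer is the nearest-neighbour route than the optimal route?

The nearest-neighbour route is 16 m longer than optimal.

Sutton: Orwell=7, Easton=15, Hadley=17, Ridge=24, Elm=36 ⇒ Orwell
Orwell: Hadley=13, Easton=14, Ridge=23, Elm=29 ⇒ Hadley
Hadley: Ridge=10, Easton=19, Elm=23 ⇒ Ridge
Ridge: Easton=9, Elm=28 ⇒ Easton
Easton: Elm=34 ⇒ Elm
NN route Sutton → Orwell → Hadley → Ridge → Easton → Elm → Sutton costs 109.
Optimal: Sutton → Easton → Ridge → Hadley → Elm → Orwell → Sutton costs 93 (by enumerating all 60 distinct tours).
Excess = 109 − 93 = 16.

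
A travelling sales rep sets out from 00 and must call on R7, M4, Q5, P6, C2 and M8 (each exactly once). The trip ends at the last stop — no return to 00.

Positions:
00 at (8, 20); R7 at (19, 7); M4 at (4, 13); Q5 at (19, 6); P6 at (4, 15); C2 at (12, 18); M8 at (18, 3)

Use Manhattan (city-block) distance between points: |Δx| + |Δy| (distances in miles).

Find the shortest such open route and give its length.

Minimum one-way distance = 45 miles.

There are 6! = 720 possible orderings.
00→R7→M4→Q5→P6→C2→M8: 24+21+22+24+11+21 = 123
00→R7→M4→Q5→P6→M8→C2: 24+21+22+24+26+21 = 138
00→R7→M4→Q5→C2→P6→M8: 24+21+22+19+11+26 = 123
00→R7→M4→Q5→C2→M8→P6: 24+21+22+19+21+26 = 133
00→R7→M4→Q5→M8→P6→C2: 24+21+22+4+26+11 = 108
00→R7→M4→Q5→M8→C2→P6: 24+21+22+4+21+11 = 103
00→R7→M4→P6→Q5→C2→M8: 24+21+2+24+19+21 = 111
00→R7→M4→P6→Q5→M8→C2: 24+21+2+24+4+21 = 96
… (712 more)
00→C2→P6→M4→R7→Q5→M8: 6+11+2+21+1+4 = 45  ← best
The minimum is 45.
One shortest path: 00 → C2 → P6 → M4 → R7 → Q5 → M8.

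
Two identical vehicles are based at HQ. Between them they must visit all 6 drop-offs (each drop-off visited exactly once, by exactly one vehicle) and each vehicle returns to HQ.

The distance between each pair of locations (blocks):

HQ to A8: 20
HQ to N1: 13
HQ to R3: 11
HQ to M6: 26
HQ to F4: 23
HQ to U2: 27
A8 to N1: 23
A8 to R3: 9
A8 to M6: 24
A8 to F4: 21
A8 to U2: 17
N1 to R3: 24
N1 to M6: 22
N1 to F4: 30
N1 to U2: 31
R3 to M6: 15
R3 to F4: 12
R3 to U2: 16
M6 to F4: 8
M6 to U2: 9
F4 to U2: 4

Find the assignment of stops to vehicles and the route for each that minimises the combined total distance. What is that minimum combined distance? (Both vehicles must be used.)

101 blocks — the smallest possible combined total.

Check every non-empty split of the stops between the two vehicles; for each half take its own optimal tour:
  {A8} + {N1, R3, M6, F4, U2}: 40 + 71 = 111
  {N1} + {A8, R3, M6, F4, U2}: 26 + 75 = 101
  {A8, N1} + {R3, M6, F4, U2}: 56 + 62 = 118
  {R3} + {A8, N1, M6, F4, U2}: 22 + 84 = 106
  {A8, R3} + {N1, M6, F4, U2}: 40 + 71 = 111
  {N1, R3} + {A8, M6, F4, U2}: 48 + 75 = 123
  … (31 splits in total)
Best: vehicle 1 HQ → N1 → HQ = 26; vehicle 2 HQ → A8 → U2 → F4 → M6 → R3 → HQ = 75; combined 101.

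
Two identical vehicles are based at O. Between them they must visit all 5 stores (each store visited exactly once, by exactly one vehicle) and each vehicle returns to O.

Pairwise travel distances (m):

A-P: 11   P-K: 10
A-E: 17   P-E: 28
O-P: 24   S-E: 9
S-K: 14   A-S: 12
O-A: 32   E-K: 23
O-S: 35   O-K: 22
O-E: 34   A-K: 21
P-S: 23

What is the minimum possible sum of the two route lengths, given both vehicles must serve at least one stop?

134 m — the smallest possible combined total.

Check every non-empty split of the stops between the two vehicles; for each half take its own optimal tour:
  {A} + {P, S, E, K}: 64 + 91 = 155
  {P} + {A, S, E, K}: 48 + 94 = 142
  {A, P} + {S, E, K}: 67 + 79 = 146
  {S} + {A, P, E, K}: 70 + 94 = 164
  {A, S} + {P, E, K}: 79 + 91 = 170
  {P, S} + {A, E, K}: 82 + 94 = 176
  … (15 splits in total)
  {A, P, S, E} + {K}: 90 + 44 = 134  ← best
Best: vehicle 1 O → P → A → S → E → O = 90; vehicle 2 O → K → O = 44; combined 134.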